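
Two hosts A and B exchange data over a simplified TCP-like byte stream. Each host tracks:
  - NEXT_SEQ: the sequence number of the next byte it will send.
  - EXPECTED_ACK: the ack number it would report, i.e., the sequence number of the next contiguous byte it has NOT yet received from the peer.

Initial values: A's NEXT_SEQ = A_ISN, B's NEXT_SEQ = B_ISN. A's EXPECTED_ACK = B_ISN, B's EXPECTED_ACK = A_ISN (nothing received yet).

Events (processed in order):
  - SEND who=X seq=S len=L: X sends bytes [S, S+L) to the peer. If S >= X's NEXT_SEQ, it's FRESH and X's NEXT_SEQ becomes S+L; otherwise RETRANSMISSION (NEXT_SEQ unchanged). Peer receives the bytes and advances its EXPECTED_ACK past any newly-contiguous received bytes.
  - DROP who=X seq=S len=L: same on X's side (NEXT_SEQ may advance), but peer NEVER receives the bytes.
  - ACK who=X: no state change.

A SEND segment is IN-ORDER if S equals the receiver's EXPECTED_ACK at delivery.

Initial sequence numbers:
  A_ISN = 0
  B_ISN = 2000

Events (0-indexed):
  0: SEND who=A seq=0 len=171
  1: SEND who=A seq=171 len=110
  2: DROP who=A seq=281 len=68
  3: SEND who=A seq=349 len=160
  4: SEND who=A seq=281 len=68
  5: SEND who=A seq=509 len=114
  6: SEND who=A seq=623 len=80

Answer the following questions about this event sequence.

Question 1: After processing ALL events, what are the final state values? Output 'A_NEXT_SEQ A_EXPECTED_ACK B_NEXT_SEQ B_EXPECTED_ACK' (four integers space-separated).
Answer: 703 2000 2000 703

Derivation:
After event 0: A_seq=171 A_ack=2000 B_seq=2000 B_ack=171
After event 1: A_seq=281 A_ack=2000 B_seq=2000 B_ack=281
After event 2: A_seq=349 A_ack=2000 B_seq=2000 B_ack=281
After event 3: A_seq=509 A_ack=2000 B_seq=2000 B_ack=281
After event 4: A_seq=509 A_ack=2000 B_seq=2000 B_ack=509
After event 5: A_seq=623 A_ack=2000 B_seq=2000 B_ack=623
After event 6: A_seq=703 A_ack=2000 B_seq=2000 B_ack=703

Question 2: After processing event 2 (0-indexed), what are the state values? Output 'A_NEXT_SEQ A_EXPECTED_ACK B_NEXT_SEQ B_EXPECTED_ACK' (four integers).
After event 0: A_seq=171 A_ack=2000 B_seq=2000 B_ack=171
After event 1: A_seq=281 A_ack=2000 B_seq=2000 B_ack=281
After event 2: A_seq=349 A_ack=2000 B_seq=2000 B_ack=281

349 2000 2000 281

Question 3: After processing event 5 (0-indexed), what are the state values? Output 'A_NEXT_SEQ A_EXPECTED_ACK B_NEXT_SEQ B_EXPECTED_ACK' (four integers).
After event 0: A_seq=171 A_ack=2000 B_seq=2000 B_ack=171
After event 1: A_seq=281 A_ack=2000 B_seq=2000 B_ack=281
After event 2: A_seq=349 A_ack=2000 B_seq=2000 B_ack=281
After event 3: A_seq=509 A_ack=2000 B_seq=2000 B_ack=281
After event 4: A_seq=509 A_ack=2000 B_seq=2000 B_ack=509
After event 5: A_seq=623 A_ack=2000 B_seq=2000 B_ack=623

623 2000 2000 623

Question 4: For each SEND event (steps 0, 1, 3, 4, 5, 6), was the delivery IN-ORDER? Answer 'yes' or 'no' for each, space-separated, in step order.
Step 0: SEND seq=0 -> in-order
Step 1: SEND seq=171 -> in-order
Step 3: SEND seq=349 -> out-of-order
Step 4: SEND seq=281 -> in-order
Step 5: SEND seq=509 -> in-order
Step 6: SEND seq=623 -> in-order

Answer: yes yes no yes yes yes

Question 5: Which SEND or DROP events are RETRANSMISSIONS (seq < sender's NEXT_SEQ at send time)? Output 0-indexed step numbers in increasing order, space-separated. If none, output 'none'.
Step 0: SEND seq=0 -> fresh
Step 1: SEND seq=171 -> fresh
Step 2: DROP seq=281 -> fresh
Step 3: SEND seq=349 -> fresh
Step 4: SEND seq=281 -> retransmit
Step 5: SEND seq=509 -> fresh
Step 6: SEND seq=623 -> fresh

Answer: 4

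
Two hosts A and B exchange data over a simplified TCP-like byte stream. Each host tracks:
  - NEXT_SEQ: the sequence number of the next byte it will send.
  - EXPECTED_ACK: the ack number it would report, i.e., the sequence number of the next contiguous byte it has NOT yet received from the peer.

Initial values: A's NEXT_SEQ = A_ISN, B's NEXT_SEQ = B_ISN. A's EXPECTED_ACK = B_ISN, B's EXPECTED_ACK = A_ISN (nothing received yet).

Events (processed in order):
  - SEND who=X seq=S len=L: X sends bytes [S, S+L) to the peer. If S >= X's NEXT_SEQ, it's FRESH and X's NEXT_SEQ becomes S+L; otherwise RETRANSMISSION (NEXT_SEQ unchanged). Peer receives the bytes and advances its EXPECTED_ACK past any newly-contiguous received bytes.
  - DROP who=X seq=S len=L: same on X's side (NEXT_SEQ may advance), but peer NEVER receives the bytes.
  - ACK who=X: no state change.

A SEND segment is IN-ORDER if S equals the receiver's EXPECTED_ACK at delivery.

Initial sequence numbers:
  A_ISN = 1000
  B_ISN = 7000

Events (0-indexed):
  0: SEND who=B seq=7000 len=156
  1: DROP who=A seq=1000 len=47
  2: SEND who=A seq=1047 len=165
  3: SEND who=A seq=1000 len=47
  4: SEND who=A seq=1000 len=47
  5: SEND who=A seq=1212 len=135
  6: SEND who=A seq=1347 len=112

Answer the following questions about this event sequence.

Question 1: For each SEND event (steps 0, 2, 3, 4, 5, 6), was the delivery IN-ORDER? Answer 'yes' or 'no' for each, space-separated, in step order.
Step 0: SEND seq=7000 -> in-order
Step 2: SEND seq=1047 -> out-of-order
Step 3: SEND seq=1000 -> in-order
Step 4: SEND seq=1000 -> out-of-order
Step 5: SEND seq=1212 -> in-order
Step 6: SEND seq=1347 -> in-order

Answer: yes no yes no yes yes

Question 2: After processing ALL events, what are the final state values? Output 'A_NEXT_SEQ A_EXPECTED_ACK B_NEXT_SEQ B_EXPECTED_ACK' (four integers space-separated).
After event 0: A_seq=1000 A_ack=7156 B_seq=7156 B_ack=1000
After event 1: A_seq=1047 A_ack=7156 B_seq=7156 B_ack=1000
After event 2: A_seq=1212 A_ack=7156 B_seq=7156 B_ack=1000
After event 3: A_seq=1212 A_ack=7156 B_seq=7156 B_ack=1212
After event 4: A_seq=1212 A_ack=7156 B_seq=7156 B_ack=1212
After event 5: A_seq=1347 A_ack=7156 B_seq=7156 B_ack=1347
After event 6: A_seq=1459 A_ack=7156 B_seq=7156 B_ack=1459

Answer: 1459 7156 7156 1459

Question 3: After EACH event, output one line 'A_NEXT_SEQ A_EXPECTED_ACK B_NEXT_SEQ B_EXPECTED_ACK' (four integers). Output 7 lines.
1000 7156 7156 1000
1047 7156 7156 1000
1212 7156 7156 1000
1212 7156 7156 1212
1212 7156 7156 1212
1347 7156 7156 1347
1459 7156 7156 1459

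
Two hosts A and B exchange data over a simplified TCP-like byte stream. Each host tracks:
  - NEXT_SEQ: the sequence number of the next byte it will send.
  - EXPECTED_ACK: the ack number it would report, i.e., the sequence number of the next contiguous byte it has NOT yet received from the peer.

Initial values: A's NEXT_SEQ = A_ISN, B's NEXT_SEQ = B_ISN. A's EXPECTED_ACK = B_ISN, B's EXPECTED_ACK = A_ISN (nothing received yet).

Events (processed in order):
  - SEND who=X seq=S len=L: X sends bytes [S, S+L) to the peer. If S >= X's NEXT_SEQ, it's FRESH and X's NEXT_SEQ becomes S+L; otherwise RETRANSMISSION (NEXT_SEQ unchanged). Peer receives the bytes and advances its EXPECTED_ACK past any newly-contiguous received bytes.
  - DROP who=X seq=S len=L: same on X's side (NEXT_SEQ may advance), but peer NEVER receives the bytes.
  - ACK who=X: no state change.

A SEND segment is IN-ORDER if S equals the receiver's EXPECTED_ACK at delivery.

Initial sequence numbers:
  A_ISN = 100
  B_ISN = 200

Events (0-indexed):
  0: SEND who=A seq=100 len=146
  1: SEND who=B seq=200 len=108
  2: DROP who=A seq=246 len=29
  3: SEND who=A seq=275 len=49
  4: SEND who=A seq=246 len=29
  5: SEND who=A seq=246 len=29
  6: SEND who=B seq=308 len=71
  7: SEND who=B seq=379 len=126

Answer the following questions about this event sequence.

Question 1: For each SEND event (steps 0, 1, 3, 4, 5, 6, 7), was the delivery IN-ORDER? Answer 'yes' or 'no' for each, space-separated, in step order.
Step 0: SEND seq=100 -> in-order
Step 1: SEND seq=200 -> in-order
Step 3: SEND seq=275 -> out-of-order
Step 4: SEND seq=246 -> in-order
Step 5: SEND seq=246 -> out-of-order
Step 6: SEND seq=308 -> in-order
Step 7: SEND seq=379 -> in-order

Answer: yes yes no yes no yes yes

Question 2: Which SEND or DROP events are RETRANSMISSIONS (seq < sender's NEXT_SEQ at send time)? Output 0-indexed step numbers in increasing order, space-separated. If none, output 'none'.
Answer: 4 5

Derivation:
Step 0: SEND seq=100 -> fresh
Step 1: SEND seq=200 -> fresh
Step 2: DROP seq=246 -> fresh
Step 3: SEND seq=275 -> fresh
Step 4: SEND seq=246 -> retransmit
Step 5: SEND seq=246 -> retransmit
Step 6: SEND seq=308 -> fresh
Step 7: SEND seq=379 -> fresh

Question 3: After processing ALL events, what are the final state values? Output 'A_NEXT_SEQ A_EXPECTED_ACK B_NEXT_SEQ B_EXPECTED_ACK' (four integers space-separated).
Answer: 324 505 505 324

Derivation:
After event 0: A_seq=246 A_ack=200 B_seq=200 B_ack=246
After event 1: A_seq=246 A_ack=308 B_seq=308 B_ack=246
After event 2: A_seq=275 A_ack=308 B_seq=308 B_ack=246
After event 3: A_seq=324 A_ack=308 B_seq=308 B_ack=246
After event 4: A_seq=324 A_ack=308 B_seq=308 B_ack=324
After event 5: A_seq=324 A_ack=308 B_seq=308 B_ack=324
After event 6: A_seq=324 A_ack=379 B_seq=379 B_ack=324
After event 7: A_seq=324 A_ack=505 B_seq=505 B_ack=324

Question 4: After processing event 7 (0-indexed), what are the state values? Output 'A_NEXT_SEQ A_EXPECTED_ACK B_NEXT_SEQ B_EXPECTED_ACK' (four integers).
After event 0: A_seq=246 A_ack=200 B_seq=200 B_ack=246
After event 1: A_seq=246 A_ack=308 B_seq=308 B_ack=246
After event 2: A_seq=275 A_ack=308 B_seq=308 B_ack=246
After event 3: A_seq=324 A_ack=308 B_seq=308 B_ack=246
After event 4: A_seq=324 A_ack=308 B_seq=308 B_ack=324
After event 5: A_seq=324 A_ack=308 B_seq=308 B_ack=324
After event 6: A_seq=324 A_ack=379 B_seq=379 B_ack=324
After event 7: A_seq=324 A_ack=505 B_seq=505 B_ack=324

324 505 505 324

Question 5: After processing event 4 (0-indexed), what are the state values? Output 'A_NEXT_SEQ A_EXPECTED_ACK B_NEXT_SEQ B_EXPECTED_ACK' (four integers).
After event 0: A_seq=246 A_ack=200 B_seq=200 B_ack=246
After event 1: A_seq=246 A_ack=308 B_seq=308 B_ack=246
After event 2: A_seq=275 A_ack=308 B_seq=308 B_ack=246
After event 3: A_seq=324 A_ack=308 B_seq=308 B_ack=246
After event 4: A_seq=324 A_ack=308 B_seq=308 B_ack=324

324 308 308 324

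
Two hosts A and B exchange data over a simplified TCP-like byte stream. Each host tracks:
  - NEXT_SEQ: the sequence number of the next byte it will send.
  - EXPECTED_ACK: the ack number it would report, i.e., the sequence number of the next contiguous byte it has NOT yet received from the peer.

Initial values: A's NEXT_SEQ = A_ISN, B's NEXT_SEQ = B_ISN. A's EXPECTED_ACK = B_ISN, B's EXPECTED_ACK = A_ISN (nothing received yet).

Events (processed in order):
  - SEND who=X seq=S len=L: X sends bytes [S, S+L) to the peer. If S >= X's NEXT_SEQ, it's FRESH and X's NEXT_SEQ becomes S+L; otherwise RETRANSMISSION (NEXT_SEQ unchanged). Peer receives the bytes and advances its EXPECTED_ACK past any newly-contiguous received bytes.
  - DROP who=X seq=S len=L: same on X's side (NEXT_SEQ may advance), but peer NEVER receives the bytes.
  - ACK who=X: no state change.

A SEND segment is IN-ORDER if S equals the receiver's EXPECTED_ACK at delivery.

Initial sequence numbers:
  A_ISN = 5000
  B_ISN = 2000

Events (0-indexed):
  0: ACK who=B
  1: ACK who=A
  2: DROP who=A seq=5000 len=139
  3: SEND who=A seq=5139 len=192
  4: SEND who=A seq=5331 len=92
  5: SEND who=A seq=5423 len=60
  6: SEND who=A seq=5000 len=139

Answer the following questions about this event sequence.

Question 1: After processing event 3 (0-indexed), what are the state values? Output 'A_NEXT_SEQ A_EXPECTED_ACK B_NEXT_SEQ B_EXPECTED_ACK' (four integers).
After event 0: A_seq=5000 A_ack=2000 B_seq=2000 B_ack=5000
After event 1: A_seq=5000 A_ack=2000 B_seq=2000 B_ack=5000
After event 2: A_seq=5139 A_ack=2000 B_seq=2000 B_ack=5000
After event 3: A_seq=5331 A_ack=2000 B_seq=2000 B_ack=5000

5331 2000 2000 5000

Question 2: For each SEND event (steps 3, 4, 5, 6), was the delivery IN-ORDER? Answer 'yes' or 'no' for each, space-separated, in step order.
Step 3: SEND seq=5139 -> out-of-order
Step 4: SEND seq=5331 -> out-of-order
Step 5: SEND seq=5423 -> out-of-order
Step 6: SEND seq=5000 -> in-order

Answer: no no no yes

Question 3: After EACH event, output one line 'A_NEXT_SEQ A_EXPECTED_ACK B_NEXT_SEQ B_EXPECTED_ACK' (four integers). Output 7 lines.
5000 2000 2000 5000
5000 2000 2000 5000
5139 2000 2000 5000
5331 2000 2000 5000
5423 2000 2000 5000
5483 2000 2000 5000
5483 2000 2000 5483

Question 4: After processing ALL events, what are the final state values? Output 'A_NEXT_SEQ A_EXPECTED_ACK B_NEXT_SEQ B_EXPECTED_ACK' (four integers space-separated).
Answer: 5483 2000 2000 5483

Derivation:
After event 0: A_seq=5000 A_ack=2000 B_seq=2000 B_ack=5000
After event 1: A_seq=5000 A_ack=2000 B_seq=2000 B_ack=5000
After event 2: A_seq=5139 A_ack=2000 B_seq=2000 B_ack=5000
After event 3: A_seq=5331 A_ack=2000 B_seq=2000 B_ack=5000
After event 4: A_seq=5423 A_ack=2000 B_seq=2000 B_ack=5000
After event 5: A_seq=5483 A_ack=2000 B_seq=2000 B_ack=5000
After event 6: A_seq=5483 A_ack=2000 B_seq=2000 B_ack=5483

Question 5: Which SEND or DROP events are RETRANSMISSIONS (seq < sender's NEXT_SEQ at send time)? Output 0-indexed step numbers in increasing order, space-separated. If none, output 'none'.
Step 2: DROP seq=5000 -> fresh
Step 3: SEND seq=5139 -> fresh
Step 4: SEND seq=5331 -> fresh
Step 5: SEND seq=5423 -> fresh
Step 6: SEND seq=5000 -> retransmit

Answer: 6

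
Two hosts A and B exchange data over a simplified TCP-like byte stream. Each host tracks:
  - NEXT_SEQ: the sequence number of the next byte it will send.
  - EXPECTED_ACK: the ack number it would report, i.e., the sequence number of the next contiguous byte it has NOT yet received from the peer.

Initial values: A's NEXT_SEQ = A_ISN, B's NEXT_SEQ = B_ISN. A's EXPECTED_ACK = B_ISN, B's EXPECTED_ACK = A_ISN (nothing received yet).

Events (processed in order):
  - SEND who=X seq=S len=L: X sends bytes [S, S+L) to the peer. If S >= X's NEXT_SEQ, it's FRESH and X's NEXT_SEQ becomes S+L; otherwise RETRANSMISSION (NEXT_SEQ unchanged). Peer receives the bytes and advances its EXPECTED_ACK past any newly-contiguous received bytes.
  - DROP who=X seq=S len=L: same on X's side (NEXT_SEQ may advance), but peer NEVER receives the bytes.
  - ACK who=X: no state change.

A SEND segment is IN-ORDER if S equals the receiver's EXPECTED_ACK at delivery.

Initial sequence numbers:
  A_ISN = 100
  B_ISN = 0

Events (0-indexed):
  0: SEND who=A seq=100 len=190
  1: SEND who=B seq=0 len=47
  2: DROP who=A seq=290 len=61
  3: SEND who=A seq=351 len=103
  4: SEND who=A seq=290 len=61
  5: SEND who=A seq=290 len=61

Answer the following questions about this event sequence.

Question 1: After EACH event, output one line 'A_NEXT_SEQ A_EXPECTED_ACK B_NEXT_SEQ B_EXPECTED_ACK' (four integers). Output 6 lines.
290 0 0 290
290 47 47 290
351 47 47 290
454 47 47 290
454 47 47 454
454 47 47 454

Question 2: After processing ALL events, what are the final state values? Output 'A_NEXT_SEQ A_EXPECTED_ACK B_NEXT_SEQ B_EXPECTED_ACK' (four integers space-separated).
Answer: 454 47 47 454

Derivation:
After event 0: A_seq=290 A_ack=0 B_seq=0 B_ack=290
After event 1: A_seq=290 A_ack=47 B_seq=47 B_ack=290
After event 2: A_seq=351 A_ack=47 B_seq=47 B_ack=290
After event 3: A_seq=454 A_ack=47 B_seq=47 B_ack=290
After event 4: A_seq=454 A_ack=47 B_seq=47 B_ack=454
After event 5: A_seq=454 A_ack=47 B_seq=47 B_ack=454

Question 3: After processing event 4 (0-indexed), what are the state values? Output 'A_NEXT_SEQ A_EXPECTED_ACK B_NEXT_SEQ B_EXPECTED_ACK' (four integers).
After event 0: A_seq=290 A_ack=0 B_seq=0 B_ack=290
After event 1: A_seq=290 A_ack=47 B_seq=47 B_ack=290
After event 2: A_seq=351 A_ack=47 B_seq=47 B_ack=290
After event 3: A_seq=454 A_ack=47 B_seq=47 B_ack=290
After event 4: A_seq=454 A_ack=47 B_seq=47 B_ack=454

454 47 47 454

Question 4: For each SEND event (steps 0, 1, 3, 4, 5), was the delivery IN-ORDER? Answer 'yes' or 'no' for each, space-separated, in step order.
Step 0: SEND seq=100 -> in-order
Step 1: SEND seq=0 -> in-order
Step 3: SEND seq=351 -> out-of-order
Step 4: SEND seq=290 -> in-order
Step 5: SEND seq=290 -> out-of-order

Answer: yes yes no yes no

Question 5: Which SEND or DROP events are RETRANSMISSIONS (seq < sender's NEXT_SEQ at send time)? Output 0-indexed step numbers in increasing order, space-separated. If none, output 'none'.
Answer: 4 5

Derivation:
Step 0: SEND seq=100 -> fresh
Step 1: SEND seq=0 -> fresh
Step 2: DROP seq=290 -> fresh
Step 3: SEND seq=351 -> fresh
Step 4: SEND seq=290 -> retransmit
Step 5: SEND seq=290 -> retransmit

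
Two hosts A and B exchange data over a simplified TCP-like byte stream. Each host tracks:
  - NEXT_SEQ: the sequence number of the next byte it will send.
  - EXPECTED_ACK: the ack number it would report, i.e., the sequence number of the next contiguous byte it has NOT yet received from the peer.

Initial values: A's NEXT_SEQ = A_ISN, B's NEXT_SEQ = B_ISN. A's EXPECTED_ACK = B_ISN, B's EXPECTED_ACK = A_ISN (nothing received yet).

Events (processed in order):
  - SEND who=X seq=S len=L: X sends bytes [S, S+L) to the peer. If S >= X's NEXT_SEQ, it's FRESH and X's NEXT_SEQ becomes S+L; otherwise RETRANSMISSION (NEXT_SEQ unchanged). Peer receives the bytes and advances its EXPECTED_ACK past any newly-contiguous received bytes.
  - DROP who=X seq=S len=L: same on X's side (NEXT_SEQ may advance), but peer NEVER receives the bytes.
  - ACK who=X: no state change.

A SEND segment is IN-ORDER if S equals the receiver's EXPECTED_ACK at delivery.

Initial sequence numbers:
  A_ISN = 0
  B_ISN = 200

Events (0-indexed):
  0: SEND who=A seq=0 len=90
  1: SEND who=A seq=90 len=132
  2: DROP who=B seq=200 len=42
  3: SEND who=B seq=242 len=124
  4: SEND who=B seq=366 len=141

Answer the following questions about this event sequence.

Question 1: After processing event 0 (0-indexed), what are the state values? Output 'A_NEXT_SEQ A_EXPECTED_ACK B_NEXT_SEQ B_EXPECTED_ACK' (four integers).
After event 0: A_seq=90 A_ack=200 B_seq=200 B_ack=90

90 200 200 90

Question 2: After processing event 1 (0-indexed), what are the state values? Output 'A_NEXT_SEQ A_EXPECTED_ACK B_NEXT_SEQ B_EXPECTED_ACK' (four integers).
After event 0: A_seq=90 A_ack=200 B_seq=200 B_ack=90
After event 1: A_seq=222 A_ack=200 B_seq=200 B_ack=222

222 200 200 222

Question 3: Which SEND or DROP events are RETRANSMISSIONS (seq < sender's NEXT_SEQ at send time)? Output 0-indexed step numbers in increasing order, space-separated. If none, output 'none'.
Step 0: SEND seq=0 -> fresh
Step 1: SEND seq=90 -> fresh
Step 2: DROP seq=200 -> fresh
Step 3: SEND seq=242 -> fresh
Step 4: SEND seq=366 -> fresh

Answer: none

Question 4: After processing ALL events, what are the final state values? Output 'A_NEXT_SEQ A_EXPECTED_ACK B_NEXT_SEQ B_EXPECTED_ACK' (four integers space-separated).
Answer: 222 200 507 222

Derivation:
After event 0: A_seq=90 A_ack=200 B_seq=200 B_ack=90
After event 1: A_seq=222 A_ack=200 B_seq=200 B_ack=222
After event 2: A_seq=222 A_ack=200 B_seq=242 B_ack=222
After event 3: A_seq=222 A_ack=200 B_seq=366 B_ack=222
After event 4: A_seq=222 A_ack=200 B_seq=507 B_ack=222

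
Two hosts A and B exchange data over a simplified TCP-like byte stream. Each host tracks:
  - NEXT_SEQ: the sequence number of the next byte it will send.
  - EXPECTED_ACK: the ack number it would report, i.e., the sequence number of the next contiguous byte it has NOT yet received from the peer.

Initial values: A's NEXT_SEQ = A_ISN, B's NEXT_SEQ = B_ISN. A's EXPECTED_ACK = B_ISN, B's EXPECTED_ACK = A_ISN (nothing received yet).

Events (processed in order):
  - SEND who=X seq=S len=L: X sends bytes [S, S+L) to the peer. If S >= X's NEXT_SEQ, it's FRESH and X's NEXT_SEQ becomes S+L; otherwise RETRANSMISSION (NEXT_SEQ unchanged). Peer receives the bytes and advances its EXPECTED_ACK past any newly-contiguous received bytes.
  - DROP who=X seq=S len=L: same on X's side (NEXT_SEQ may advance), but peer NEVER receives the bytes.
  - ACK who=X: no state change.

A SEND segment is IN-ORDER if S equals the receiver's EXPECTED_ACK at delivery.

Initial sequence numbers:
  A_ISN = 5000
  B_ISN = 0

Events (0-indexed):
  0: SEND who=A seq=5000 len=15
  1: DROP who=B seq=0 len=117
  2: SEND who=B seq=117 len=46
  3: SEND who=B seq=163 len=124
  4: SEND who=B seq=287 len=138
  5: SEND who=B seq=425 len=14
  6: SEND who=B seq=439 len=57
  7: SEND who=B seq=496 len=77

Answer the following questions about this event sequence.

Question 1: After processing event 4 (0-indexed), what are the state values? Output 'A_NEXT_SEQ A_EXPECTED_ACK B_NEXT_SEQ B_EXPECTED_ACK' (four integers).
After event 0: A_seq=5015 A_ack=0 B_seq=0 B_ack=5015
After event 1: A_seq=5015 A_ack=0 B_seq=117 B_ack=5015
After event 2: A_seq=5015 A_ack=0 B_seq=163 B_ack=5015
After event 3: A_seq=5015 A_ack=0 B_seq=287 B_ack=5015
After event 4: A_seq=5015 A_ack=0 B_seq=425 B_ack=5015

5015 0 425 5015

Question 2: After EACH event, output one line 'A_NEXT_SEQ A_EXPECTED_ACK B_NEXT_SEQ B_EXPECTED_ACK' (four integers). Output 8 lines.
5015 0 0 5015
5015 0 117 5015
5015 0 163 5015
5015 0 287 5015
5015 0 425 5015
5015 0 439 5015
5015 0 496 5015
5015 0 573 5015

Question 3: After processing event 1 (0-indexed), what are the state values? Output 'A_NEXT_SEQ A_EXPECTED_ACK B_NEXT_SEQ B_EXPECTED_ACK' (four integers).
After event 0: A_seq=5015 A_ack=0 B_seq=0 B_ack=5015
After event 1: A_seq=5015 A_ack=0 B_seq=117 B_ack=5015

5015 0 117 5015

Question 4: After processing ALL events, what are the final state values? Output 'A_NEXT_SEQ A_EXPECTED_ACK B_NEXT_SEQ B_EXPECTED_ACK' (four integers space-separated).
After event 0: A_seq=5015 A_ack=0 B_seq=0 B_ack=5015
After event 1: A_seq=5015 A_ack=0 B_seq=117 B_ack=5015
After event 2: A_seq=5015 A_ack=0 B_seq=163 B_ack=5015
After event 3: A_seq=5015 A_ack=0 B_seq=287 B_ack=5015
After event 4: A_seq=5015 A_ack=0 B_seq=425 B_ack=5015
After event 5: A_seq=5015 A_ack=0 B_seq=439 B_ack=5015
After event 6: A_seq=5015 A_ack=0 B_seq=496 B_ack=5015
After event 7: A_seq=5015 A_ack=0 B_seq=573 B_ack=5015

Answer: 5015 0 573 5015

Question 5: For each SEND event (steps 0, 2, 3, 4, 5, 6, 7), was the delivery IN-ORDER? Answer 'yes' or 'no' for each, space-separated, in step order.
Answer: yes no no no no no no

Derivation:
Step 0: SEND seq=5000 -> in-order
Step 2: SEND seq=117 -> out-of-order
Step 3: SEND seq=163 -> out-of-order
Step 4: SEND seq=287 -> out-of-order
Step 5: SEND seq=425 -> out-of-order
Step 6: SEND seq=439 -> out-of-order
Step 7: SEND seq=496 -> out-of-order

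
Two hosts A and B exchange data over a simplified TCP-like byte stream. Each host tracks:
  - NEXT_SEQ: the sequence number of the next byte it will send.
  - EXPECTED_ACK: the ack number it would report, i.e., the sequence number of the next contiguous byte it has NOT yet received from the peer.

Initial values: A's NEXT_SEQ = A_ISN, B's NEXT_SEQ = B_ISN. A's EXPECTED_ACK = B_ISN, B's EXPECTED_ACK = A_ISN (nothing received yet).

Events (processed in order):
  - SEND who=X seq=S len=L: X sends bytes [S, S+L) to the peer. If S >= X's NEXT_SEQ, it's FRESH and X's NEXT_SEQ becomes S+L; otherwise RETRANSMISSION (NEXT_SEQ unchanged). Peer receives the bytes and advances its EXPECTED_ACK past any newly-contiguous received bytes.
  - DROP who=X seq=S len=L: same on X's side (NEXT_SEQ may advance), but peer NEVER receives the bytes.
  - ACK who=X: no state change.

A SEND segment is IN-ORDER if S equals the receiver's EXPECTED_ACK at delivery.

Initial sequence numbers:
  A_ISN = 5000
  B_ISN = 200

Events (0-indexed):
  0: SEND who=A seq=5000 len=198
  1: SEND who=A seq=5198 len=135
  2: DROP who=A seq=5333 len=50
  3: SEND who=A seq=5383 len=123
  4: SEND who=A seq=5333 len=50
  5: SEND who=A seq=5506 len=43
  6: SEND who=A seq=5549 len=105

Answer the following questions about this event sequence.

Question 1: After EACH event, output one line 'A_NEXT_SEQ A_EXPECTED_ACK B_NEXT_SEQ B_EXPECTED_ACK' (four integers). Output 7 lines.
5198 200 200 5198
5333 200 200 5333
5383 200 200 5333
5506 200 200 5333
5506 200 200 5506
5549 200 200 5549
5654 200 200 5654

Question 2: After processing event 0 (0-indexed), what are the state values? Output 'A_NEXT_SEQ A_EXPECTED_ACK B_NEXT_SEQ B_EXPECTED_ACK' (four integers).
After event 0: A_seq=5198 A_ack=200 B_seq=200 B_ack=5198

5198 200 200 5198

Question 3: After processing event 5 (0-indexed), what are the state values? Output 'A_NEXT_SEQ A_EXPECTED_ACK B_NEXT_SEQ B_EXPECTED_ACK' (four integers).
After event 0: A_seq=5198 A_ack=200 B_seq=200 B_ack=5198
After event 1: A_seq=5333 A_ack=200 B_seq=200 B_ack=5333
After event 2: A_seq=5383 A_ack=200 B_seq=200 B_ack=5333
After event 3: A_seq=5506 A_ack=200 B_seq=200 B_ack=5333
After event 4: A_seq=5506 A_ack=200 B_seq=200 B_ack=5506
After event 5: A_seq=5549 A_ack=200 B_seq=200 B_ack=5549

5549 200 200 5549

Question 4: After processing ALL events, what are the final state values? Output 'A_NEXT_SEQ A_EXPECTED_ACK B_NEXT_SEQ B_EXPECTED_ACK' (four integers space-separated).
Answer: 5654 200 200 5654

Derivation:
After event 0: A_seq=5198 A_ack=200 B_seq=200 B_ack=5198
After event 1: A_seq=5333 A_ack=200 B_seq=200 B_ack=5333
After event 2: A_seq=5383 A_ack=200 B_seq=200 B_ack=5333
After event 3: A_seq=5506 A_ack=200 B_seq=200 B_ack=5333
After event 4: A_seq=5506 A_ack=200 B_seq=200 B_ack=5506
After event 5: A_seq=5549 A_ack=200 B_seq=200 B_ack=5549
After event 6: A_seq=5654 A_ack=200 B_seq=200 B_ack=5654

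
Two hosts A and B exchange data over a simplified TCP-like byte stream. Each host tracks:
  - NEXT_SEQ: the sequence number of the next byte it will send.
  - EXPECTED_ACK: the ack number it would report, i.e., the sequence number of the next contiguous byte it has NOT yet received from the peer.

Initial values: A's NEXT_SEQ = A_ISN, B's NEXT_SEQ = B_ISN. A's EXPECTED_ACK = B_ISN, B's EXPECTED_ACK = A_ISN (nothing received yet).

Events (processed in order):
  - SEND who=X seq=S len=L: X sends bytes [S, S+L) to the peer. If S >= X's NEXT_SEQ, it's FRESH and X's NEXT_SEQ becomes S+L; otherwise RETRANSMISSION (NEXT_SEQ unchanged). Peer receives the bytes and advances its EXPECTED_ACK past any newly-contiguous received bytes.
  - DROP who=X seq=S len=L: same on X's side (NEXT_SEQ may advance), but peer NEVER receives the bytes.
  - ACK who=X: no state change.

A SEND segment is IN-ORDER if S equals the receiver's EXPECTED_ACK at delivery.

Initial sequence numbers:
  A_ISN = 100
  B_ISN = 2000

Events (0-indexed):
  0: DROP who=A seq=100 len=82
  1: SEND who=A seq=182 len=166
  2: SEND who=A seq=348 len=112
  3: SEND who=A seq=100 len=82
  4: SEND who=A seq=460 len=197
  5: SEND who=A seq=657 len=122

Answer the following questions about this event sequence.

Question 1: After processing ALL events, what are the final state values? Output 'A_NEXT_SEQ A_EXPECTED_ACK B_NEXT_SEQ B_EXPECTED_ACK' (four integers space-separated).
After event 0: A_seq=182 A_ack=2000 B_seq=2000 B_ack=100
After event 1: A_seq=348 A_ack=2000 B_seq=2000 B_ack=100
After event 2: A_seq=460 A_ack=2000 B_seq=2000 B_ack=100
After event 3: A_seq=460 A_ack=2000 B_seq=2000 B_ack=460
After event 4: A_seq=657 A_ack=2000 B_seq=2000 B_ack=657
After event 5: A_seq=779 A_ack=2000 B_seq=2000 B_ack=779

Answer: 779 2000 2000 779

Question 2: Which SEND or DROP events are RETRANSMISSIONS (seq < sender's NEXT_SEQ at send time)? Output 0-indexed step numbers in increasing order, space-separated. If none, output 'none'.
Answer: 3

Derivation:
Step 0: DROP seq=100 -> fresh
Step 1: SEND seq=182 -> fresh
Step 2: SEND seq=348 -> fresh
Step 3: SEND seq=100 -> retransmit
Step 4: SEND seq=460 -> fresh
Step 5: SEND seq=657 -> fresh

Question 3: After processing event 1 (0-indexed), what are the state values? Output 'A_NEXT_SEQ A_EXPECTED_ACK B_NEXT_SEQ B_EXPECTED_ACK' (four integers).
After event 0: A_seq=182 A_ack=2000 B_seq=2000 B_ack=100
After event 1: A_seq=348 A_ack=2000 B_seq=2000 B_ack=100

348 2000 2000 100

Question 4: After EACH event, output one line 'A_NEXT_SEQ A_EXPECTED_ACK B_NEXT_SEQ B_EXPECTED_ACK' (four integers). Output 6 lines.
182 2000 2000 100
348 2000 2000 100
460 2000 2000 100
460 2000 2000 460
657 2000 2000 657
779 2000 2000 779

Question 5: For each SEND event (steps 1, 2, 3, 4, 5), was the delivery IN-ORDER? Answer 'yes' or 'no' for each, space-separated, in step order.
Step 1: SEND seq=182 -> out-of-order
Step 2: SEND seq=348 -> out-of-order
Step 3: SEND seq=100 -> in-order
Step 4: SEND seq=460 -> in-order
Step 5: SEND seq=657 -> in-order

Answer: no no yes yes yes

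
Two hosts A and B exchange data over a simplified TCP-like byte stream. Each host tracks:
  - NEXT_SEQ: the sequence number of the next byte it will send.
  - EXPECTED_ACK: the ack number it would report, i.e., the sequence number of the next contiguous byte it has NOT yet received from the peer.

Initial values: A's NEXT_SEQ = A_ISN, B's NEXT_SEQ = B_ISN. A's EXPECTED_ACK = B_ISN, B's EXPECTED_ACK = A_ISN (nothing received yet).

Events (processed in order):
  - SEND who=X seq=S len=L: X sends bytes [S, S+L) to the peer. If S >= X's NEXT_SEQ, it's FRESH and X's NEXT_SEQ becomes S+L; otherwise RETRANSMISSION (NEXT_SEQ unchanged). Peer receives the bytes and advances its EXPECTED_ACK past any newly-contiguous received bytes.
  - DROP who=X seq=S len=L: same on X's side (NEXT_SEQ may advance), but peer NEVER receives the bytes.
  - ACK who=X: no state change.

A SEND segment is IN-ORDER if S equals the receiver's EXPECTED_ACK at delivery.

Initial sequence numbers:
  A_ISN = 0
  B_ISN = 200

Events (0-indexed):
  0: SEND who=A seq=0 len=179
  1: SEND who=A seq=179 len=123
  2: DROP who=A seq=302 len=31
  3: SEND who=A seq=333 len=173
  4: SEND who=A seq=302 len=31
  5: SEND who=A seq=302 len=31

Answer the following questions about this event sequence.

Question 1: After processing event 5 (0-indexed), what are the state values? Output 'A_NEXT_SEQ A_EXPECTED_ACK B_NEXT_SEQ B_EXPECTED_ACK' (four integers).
After event 0: A_seq=179 A_ack=200 B_seq=200 B_ack=179
After event 1: A_seq=302 A_ack=200 B_seq=200 B_ack=302
After event 2: A_seq=333 A_ack=200 B_seq=200 B_ack=302
After event 3: A_seq=506 A_ack=200 B_seq=200 B_ack=302
After event 4: A_seq=506 A_ack=200 B_seq=200 B_ack=506
After event 5: A_seq=506 A_ack=200 B_seq=200 B_ack=506

506 200 200 506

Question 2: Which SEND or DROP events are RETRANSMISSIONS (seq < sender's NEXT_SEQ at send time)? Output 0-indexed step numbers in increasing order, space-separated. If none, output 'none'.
Step 0: SEND seq=0 -> fresh
Step 1: SEND seq=179 -> fresh
Step 2: DROP seq=302 -> fresh
Step 3: SEND seq=333 -> fresh
Step 4: SEND seq=302 -> retransmit
Step 5: SEND seq=302 -> retransmit

Answer: 4 5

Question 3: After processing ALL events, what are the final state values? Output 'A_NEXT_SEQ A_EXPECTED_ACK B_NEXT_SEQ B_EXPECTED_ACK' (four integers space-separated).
Answer: 506 200 200 506

Derivation:
After event 0: A_seq=179 A_ack=200 B_seq=200 B_ack=179
After event 1: A_seq=302 A_ack=200 B_seq=200 B_ack=302
After event 2: A_seq=333 A_ack=200 B_seq=200 B_ack=302
After event 3: A_seq=506 A_ack=200 B_seq=200 B_ack=302
After event 4: A_seq=506 A_ack=200 B_seq=200 B_ack=506
After event 5: A_seq=506 A_ack=200 B_seq=200 B_ack=506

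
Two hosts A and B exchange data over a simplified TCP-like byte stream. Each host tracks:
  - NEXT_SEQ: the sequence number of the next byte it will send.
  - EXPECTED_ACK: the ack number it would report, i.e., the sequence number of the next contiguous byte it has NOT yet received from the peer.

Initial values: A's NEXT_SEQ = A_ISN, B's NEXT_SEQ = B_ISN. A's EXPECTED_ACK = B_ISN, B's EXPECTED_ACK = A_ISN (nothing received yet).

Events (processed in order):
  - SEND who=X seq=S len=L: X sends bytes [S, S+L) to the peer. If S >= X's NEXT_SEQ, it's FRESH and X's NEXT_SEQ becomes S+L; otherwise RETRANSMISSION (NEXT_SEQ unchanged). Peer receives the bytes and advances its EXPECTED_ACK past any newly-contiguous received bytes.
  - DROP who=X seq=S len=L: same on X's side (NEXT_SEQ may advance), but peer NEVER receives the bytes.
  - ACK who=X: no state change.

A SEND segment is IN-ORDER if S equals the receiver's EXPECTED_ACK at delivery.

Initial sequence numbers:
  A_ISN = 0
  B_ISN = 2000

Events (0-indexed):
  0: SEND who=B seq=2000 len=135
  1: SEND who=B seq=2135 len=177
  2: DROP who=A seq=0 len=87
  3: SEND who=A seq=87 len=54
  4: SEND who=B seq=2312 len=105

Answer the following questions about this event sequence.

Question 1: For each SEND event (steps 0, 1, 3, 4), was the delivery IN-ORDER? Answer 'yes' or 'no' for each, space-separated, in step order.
Step 0: SEND seq=2000 -> in-order
Step 1: SEND seq=2135 -> in-order
Step 3: SEND seq=87 -> out-of-order
Step 4: SEND seq=2312 -> in-order

Answer: yes yes no yes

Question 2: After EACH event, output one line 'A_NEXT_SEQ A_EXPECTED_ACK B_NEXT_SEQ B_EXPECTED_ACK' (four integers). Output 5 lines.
0 2135 2135 0
0 2312 2312 0
87 2312 2312 0
141 2312 2312 0
141 2417 2417 0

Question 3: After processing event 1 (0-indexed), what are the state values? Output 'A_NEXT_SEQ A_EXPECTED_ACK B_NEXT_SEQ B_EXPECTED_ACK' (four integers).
After event 0: A_seq=0 A_ack=2135 B_seq=2135 B_ack=0
After event 1: A_seq=0 A_ack=2312 B_seq=2312 B_ack=0

0 2312 2312 0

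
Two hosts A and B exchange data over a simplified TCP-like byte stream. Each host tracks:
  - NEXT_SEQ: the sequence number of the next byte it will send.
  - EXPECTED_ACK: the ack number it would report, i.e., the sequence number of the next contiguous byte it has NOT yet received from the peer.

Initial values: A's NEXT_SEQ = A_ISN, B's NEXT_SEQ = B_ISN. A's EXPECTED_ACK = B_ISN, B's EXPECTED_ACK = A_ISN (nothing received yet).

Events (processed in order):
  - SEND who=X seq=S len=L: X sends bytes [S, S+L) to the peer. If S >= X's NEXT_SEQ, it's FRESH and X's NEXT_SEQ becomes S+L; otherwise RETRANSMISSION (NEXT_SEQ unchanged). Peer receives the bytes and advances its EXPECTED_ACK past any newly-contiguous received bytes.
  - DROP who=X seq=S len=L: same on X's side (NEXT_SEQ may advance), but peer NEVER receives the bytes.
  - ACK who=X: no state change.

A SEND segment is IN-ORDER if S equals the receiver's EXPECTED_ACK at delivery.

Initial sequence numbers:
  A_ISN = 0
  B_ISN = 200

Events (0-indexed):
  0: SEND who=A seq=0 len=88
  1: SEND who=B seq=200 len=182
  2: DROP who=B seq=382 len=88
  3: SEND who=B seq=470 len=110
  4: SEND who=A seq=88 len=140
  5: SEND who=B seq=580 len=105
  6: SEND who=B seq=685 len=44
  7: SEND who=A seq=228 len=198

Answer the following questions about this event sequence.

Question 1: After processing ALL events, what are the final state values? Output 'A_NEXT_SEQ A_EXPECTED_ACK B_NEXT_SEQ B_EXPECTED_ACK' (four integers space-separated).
After event 0: A_seq=88 A_ack=200 B_seq=200 B_ack=88
After event 1: A_seq=88 A_ack=382 B_seq=382 B_ack=88
After event 2: A_seq=88 A_ack=382 B_seq=470 B_ack=88
After event 3: A_seq=88 A_ack=382 B_seq=580 B_ack=88
After event 4: A_seq=228 A_ack=382 B_seq=580 B_ack=228
After event 5: A_seq=228 A_ack=382 B_seq=685 B_ack=228
After event 6: A_seq=228 A_ack=382 B_seq=729 B_ack=228
After event 7: A_seq=426 A_ack=382 B_seq=729 B_ack=426

Answer: 426 382 729 426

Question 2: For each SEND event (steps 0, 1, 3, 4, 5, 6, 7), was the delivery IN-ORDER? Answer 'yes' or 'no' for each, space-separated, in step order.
Step 0: SEND seq=0 -> in-order
Step 1: SEND seq=200 -> in-order
Step 3: SEND seq=470 -> out-of-order
Step 4: SEND seq=88 -> in-order
Step 5: SEND seq=580 -> out-of-order
Step 6: SEND seq=685 -> out-of-order
Step 7: SEND seq=228 -> in-order

Answer: yes yes no yes no no yes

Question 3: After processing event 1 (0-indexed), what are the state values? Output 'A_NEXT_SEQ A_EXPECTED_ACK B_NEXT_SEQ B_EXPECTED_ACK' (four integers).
After event 0: A_seq=88 A_ack=200 B_seq=200 B_ack=88
After event 1: A_seq=88 A_ack=382 B_seq=382 B_ack=88

88 382 382 88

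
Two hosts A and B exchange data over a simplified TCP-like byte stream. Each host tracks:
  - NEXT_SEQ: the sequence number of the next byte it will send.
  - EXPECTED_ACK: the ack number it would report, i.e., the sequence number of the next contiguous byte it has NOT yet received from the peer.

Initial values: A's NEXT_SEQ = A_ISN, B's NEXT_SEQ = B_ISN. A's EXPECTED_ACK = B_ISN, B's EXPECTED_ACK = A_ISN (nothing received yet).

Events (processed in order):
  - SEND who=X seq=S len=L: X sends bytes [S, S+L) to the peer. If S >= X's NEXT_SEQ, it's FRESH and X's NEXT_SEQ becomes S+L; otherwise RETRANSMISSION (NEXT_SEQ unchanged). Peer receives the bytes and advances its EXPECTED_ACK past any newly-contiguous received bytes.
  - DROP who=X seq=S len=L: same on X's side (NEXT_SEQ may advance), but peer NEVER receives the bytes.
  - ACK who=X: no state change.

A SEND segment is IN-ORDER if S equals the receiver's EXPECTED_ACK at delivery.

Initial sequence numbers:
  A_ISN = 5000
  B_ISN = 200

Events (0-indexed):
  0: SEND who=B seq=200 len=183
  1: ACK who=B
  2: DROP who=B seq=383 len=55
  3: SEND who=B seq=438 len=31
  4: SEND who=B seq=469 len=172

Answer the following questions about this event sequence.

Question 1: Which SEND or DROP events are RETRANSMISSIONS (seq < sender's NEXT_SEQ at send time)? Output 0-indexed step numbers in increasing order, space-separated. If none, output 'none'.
Step 0: SEND seq=200 -> fresh
Step 2: DROP seq=383 -> fresh
Step 3: SEND seq=438 -> fresh
Step 4: SEND seq=469 -> fresh

Answer: none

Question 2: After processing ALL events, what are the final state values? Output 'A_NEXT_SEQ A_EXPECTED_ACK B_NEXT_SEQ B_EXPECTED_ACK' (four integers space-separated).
Answer: 5000 383 641 5000

Derivation:
After event 0: A_seq=5000 A_ack=383 B_seq=383 B_ack=5000
After event 1: A_seq=5000 A_ack=383 B_seq=383 B_ack=5000
After event 2: A_seq=5000 A_ack=383 B_seq=438 B_ack=5000
After event 3: A_seq=5000 A_ack=383 B_seq=469 B_ack=5000
After event 4: A_seq=5000 A_ack=383 B_seq=641 B_ack=5000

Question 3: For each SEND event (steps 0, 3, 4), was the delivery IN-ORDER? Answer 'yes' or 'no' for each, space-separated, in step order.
Answer: yes no no

Derivation:
Step 0: SEND seq=200 -> in-order
Step 3: SEND seq=438 -> out-of-order
Step 4: SEND seq=469 -> out-of-order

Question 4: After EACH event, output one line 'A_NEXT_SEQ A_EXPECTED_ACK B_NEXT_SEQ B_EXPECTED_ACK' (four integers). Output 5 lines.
5000 383 383 5000
5000 383 383 5000
5000 383 438 5000
5000 383 469 5000
5000 383 641 5000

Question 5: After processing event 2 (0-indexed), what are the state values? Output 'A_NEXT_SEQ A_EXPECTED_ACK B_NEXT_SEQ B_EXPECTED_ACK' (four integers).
After event 0: A_seq=5000 A_ack=383 B_seq=383 B_ack=5000
After event 1: A_seq=5000 A_ack=383 B_seq=383 B_ack=5000
After event 2: A_seq=5000 A_ack=383 B_seq=438 B_ack=5000

5000 383 438 5000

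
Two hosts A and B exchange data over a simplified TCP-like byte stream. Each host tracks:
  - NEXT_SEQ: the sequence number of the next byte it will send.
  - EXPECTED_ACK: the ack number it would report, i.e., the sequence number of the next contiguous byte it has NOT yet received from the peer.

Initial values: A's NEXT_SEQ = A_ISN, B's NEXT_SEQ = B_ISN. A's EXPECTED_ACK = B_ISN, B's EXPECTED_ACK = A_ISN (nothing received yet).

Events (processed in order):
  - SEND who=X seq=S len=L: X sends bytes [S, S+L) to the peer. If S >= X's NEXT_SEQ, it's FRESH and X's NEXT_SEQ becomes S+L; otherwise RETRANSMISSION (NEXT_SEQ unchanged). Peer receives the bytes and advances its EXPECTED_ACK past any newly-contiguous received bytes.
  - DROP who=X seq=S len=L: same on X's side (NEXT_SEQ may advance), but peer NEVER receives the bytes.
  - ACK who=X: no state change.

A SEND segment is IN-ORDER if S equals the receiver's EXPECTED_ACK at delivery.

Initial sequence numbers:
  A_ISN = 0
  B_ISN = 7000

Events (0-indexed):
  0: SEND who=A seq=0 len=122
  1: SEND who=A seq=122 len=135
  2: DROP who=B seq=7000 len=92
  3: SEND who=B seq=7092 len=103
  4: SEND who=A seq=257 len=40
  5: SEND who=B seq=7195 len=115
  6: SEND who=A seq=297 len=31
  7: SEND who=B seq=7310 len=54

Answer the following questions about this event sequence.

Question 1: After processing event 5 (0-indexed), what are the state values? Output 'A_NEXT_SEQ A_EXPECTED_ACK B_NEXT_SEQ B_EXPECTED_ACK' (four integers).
After event 0: A_seq=122 A_ack=7000 B_seq=7000 B_ack=122
After event 1: A_seq=257 A_ack=7000 B_seq=7000 B_ack=257
After event 2: A_seq=257 A_ack=7000 B_seq=7092 B_ack=257
After event 3: A_seq=257 A_ack=7000 B_seq=7195 B_ack=257
After event 4: A_seq=297 A_ack=7000 B_seq=7195 B_ack=297
After event 5: A_seq=297 A_ack=7000 B_seq=7310 B_ack=297

297 7000 7310 297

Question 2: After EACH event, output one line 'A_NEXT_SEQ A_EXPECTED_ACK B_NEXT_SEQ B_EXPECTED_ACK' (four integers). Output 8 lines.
122 7000 7000 122
257 7000 7000 257
257 7000 7092 257
257 7000 7195 257
297 7000 7195 297
297 7000 7310 297
328 7000 7310 328
328 7000 7364 328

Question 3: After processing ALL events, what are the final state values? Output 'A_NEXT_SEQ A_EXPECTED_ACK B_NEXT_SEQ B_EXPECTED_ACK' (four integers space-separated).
Answer: 328 7000 7364 328

Derivation:
After event 0: A_seq=122 A_ack=7000 B_seq=7000 B_ack=122
After event 1: A_seq=257 A_ack=7000 B_seq=7000 B_ack=257
After event 2: A_seq=257 A_ack=7000 B_seq=7092 B_ack=257
After event 3: A_seq=257 A_ack=7000 B_seq=7195 B_ack=257
After event 4: A_seq=297 A_ack=7000 B_seq=7195 B_ack=297
After event 5: A_seq=297 A_ack=7000 B_seq=7310 B_ack=297
After event 6: A_seq=328 A_ack=7000 B_seq=7310 B_ack=328
After event 7: A_seq=328 A_ack=7000 B_seq=7364 B_ack=328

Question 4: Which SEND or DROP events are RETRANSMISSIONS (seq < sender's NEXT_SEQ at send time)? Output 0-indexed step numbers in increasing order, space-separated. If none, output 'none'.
Step 0: SEND seq=0 -> fresh
Step 1: SEND seq=122 -> fresh
Step 2: DROP seq=7000 -> fresh
Step 3: SEND seq=7092 -> fresh
Step 4: SEND seq=257 -> fresh
Step 5: SEND seq=7195 -> fresh
Step 6: SEND seq=297 -> fresh
Step 7: SEND seq=7310 -> fresh

Answer: none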